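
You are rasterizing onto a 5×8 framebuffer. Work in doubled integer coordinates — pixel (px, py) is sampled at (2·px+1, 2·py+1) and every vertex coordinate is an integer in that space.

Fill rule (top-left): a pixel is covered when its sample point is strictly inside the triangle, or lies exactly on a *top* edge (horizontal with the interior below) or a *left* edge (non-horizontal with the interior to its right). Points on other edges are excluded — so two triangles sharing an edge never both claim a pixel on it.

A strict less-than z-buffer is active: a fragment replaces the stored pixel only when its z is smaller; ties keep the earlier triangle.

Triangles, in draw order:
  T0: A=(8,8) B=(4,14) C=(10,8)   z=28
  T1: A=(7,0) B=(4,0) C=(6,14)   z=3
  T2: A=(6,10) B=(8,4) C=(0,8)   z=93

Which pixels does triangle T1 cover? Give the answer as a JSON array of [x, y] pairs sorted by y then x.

T0:
  2·area = 12  (B↔C swapped to make it positive)
  edge (8, 8)→(10, 8): d=(2,0) top-left  bias=+0
  edge (10, 8)→(4, 14): d=(-6,6) right/bottom  bias=-1
  edge (4, 14)→(8, 8): d=(4,-6) top-left  bias=+0
    (4,4)@(9, 9): e=[2,0,10] → ·  [on edge]
    (3,5)@(7, 11): e=[6,0,6] → ·  [on edge]
    (2,6)@(5, 13): e=[10,0,2] → ·  [on edge]
    (1,7)@(3, 15): e=[14,0,-2] → ·  [on edge]
  covered (0 px):
    · · · · ·
    · · · · ·
    · · · · ·
    · · · · ·
    · · · · ·
    · · · · ·
    · · · · ·
    · · · · ·
T1:
  2·area = 42  (B↔C swapped to make it positive)
  edge (7, 0)→(6, 14): d=(-1,14) right/bottom  bias=-1
  edge (6, 14)→(4, 0): d=(-2,-14) top-left  bias=+0
  edge (4, 0)→(7, 0): d=(3,0) top-left  bias=+0
    (2,0)@(5, 1): e=[27,12,3] → #
    (3,0)@(7, 1): e=[-1,40,3] → ·
    (2,1)@(5, 3): e=[25,8,9] → #
    (3,1)@(7, 3): e=[-3,36,9] → ·
    (2,2)@(5, 5): e=[23,4,15] → #
    (3,2)@(7, 5): e=[-5,32,15] → ·
    (2,3)@(5, 7): e=[21,0,21] → #  [on edge]
    (3,3)@(7, 7): e=[-7,28,21] → ·
    (2,4)@(5, 9): e=[19,-4,27] → ·
  covered (4 px):
    · · # · ·
    · · # · ·
    · · # · ·
    · · # · ·
    · · · · ·
    · · · · ·
    · · · · ·
    · · · · ·
T2:
  2·area = 40  (B↔C swapped to make it positive)
  edge (6, 10)→(0, 8): d=(-6,-2) top-left  bias=+0
  edge (0, 8)→(8, 4): d=(8,-4) top-left  bias=+0
  edge (8, 4)→(6, 10): d=(-2,6) right/bottom  bias=-1
    (4,0)@(9, 1): e=[60,-20,0] → ·  [on edge]
    (3,2)@(7, 5): e=[32,4,4] → #
    (4,2)@(9, 5): e=[36,12,-8] → ·
    (1,3)@(3, 7): e=[12,4,24] → #
    (2,3)@(5, 7): e=[16,12,12] → #
    (3,3)@(7, 7): e=[20,20,0] → ·  [on edge]
    (1,4)@(3, 9): e=[0,20,20] → #  [on edge]
    (3,4)@(7, 9): e=[8,36,-4] → ·
    (1,5)@(3, 11): e=[-12,36,16] → ·
    (2,5)@(5, 11): e=[-8,44,4] → ·
    (4,5)@(9, 11): e=[0,60,-20] → ·  [on edge]
    (2,6)@(5, 13): e=[-20,60,0] → ·  [on edge]
  covered (5 px):
    · · · · ·
    · · · · ·
    · · · # ·
    · # # · ·
    · # # · ·
    · · · · ·
    · · · · ·
    · · · · ·

Final: [[2,0],[2,1],[2,2],[2,3]]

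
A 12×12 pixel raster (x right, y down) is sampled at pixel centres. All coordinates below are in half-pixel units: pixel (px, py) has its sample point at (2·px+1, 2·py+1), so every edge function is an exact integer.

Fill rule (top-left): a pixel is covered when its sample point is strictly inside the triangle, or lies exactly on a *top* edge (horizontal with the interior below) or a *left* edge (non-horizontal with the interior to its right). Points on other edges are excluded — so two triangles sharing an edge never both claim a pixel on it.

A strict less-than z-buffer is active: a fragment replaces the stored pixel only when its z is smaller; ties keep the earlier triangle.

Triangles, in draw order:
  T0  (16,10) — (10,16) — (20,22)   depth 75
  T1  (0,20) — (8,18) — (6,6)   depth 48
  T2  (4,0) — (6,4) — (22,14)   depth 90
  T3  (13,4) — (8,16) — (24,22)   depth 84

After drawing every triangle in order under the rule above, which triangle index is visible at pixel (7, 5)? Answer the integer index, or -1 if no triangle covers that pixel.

T0:
  2·area = 96  (B↔C swapped to make it positive)
  edge (16, 10)→(20, 22): d=(4,12) right/bottom  bias=-1
  edge (20, 22)→(10, 16): d=(-10,-6) top-left  bias=+0
  edge (10, 16)→(16, 10): d=(6,-6) top-left  bias=+0
    (6,0)@(13, 1): e=[0,168,-72] → ·  [on edge]
    (11,1)@(23, 3): e=[-112,208,0] → ·  [on edge]
    (10,2)@(21, 5): e=[-80,176,0] → ·  [on edge]
    (7,3)@(15, 7): e=[0,120,-24] → ·  [on edge]
    (9,3)@(19, 7): e=[-48,144,0] → ·  [on edge]
    (8,4)@(17, 9): e=[-16,112,0] → ·  [on edge]
    (7,5)@(15, 11): e=[16,80,0] → █  [on edge]
    (8,5)@(17, 11): e=[-8,92,12] → ·
    (2,6)@(5, 13): e=[144,0,-48] → ·  [on edge]
    (6,6)@(13, 13): e=[48,48,0] → █  [on edge]
    (8,6)@(17, 13): e=[0,72,24] → ·  [on edge]
    (5,7)@(11, 15): e=[80,16,0] → █  [on edge]
    (4,8)@(9, 17): e=[112,-16,0] → ·  [on edge]
    (3,9)@(7, 19): e=[144,-48,0] → ·  [on edge]
    (7,9)@(15, 19): e=[48,0,48] → █  [on edge]
    (9,9)@(19, 19): e=[0,24,72] → ·  [on edge]
    (2,10)@(5, 21): e=[176,-80,0] → ·  [on edge]
    (1,11)@(3, 23): e=[208,-112,0] → ·  [on edge]
  covered (13 px):
    · · · · · · · · · · · ·
    · · · · · · · · · · · ·
    · · · · · · · · · · · ·
    · · · · · · · · · · · ·
    · · · · · · · · · · · ·
    · · · · · · · █ · · · ·
    · · · · · · █ █ · · · ·
    · · · · · █ █ █ █ · · ·
    · · · · · · █ █ █ · · ·
    · · · · · · · █ █ · · ·
    · · · · · · · · · █ · ·
    · · · · · · · · · · · ·
T1:
  2·area = 100  (B↔C swapped to make it positive)
  edge (0, 20)→(6, 6): d=(6,-14) top-left  bias=+0
  edge (6, 6)→(8, 18): d=(2,12) right/bottom  bias=-1
  edge (8, 18)→(0, 20): d=(-8,2) right/bottom  bias=-1
    (2,4)@(5, 9): e=[4,18,78] → █
    (3,4)@(7, 9): e=[32,-6,74] → ·
    (2,5)@(5, 11): e=[16,22,62] → █
    (3,5)@(7, 11): e=[44,-2,58] → ·
    (1,6)@(3, 13): e=[0,50,50] → █  [on edge]
    (3,6)@(7, 13): e=[56,2,42] → █
    (4,6)@(9, 13): e=[84,-22,38] → ·
    (1,7)@(3, 15): e=[12,54,34] → █
    (4,7)@(9, 15): e=[96,-18,22] → ·
    (1,8)@(3, 17): e=[24,58,18] → █
    (4,8)@(9, 17): e=[108,-14,6] → ·
    (0,9)@(1, 19): e=[8,86,6] → █
  covered (13 px):
    · · · · · · · · · · · ·
    · · · · · · · · · · · ·
    · · · · · · · · · · · ·
    · · · · · · · · · · · ·
    · · █ · · · · · · · · ·
    · · █ · · · · · · · · ·
    · █ █ █ · · · · · · · ·
    · █ █ █ · · · · · · · ·
    · █ █ █ · · · · · · · ·
    █ █ · · · · · · · · · ·
    · · · · · · · · · · · ·
    · · · · · · · · · · · ·
T2:
  2·area = 44  (B↔C swapped to make it positive)
  edge (4, 0)→(22, 14): d=(18,14) right/bottom  bias=-1
  edge (22, 14)→(6, 4): d=(-16,-10) top-left  bias=+0
  edge (6, 4)→(4, 0): d=(-2,-4) top-left  bias=+0
    (2,0)@(5, 1): e=[4,38,2] → █
    (3,0)@(7, 1): e=[-24,58,10] → ·
    (2,1)@(5, 3): e=[40,6,-2] → ·
    (3,1)@(7, 3): e=[12,26,6] → █
    (4,1)@(9, 3): e=[-16,46,14] → ·
    (3,2)@(7, 5): e=[48,-6,2] → ·
    (4,2)@(9, 5): e=[20,14,10] → █
    (5,2)@(11, 5): e=[-8,34,18] → ·
    (4,3)@(9, 7): e=[56,-18,6] → ·
    (5,3)@(11, 7): e=[28,2,14] → █
    (6,3)@(13, 7): e=[0,22,22] → ·  [on edge]
    (5,4)@(11, 9): e=[64,-30,10] → ·
  covered (5 px):
    · · █ · · · · · · · · ·
    · · · █ · · · · · · · ·
    · · · · █ · · · · · · ·
    · · · · · █ · · · · · ·
    · · · · · · · █ · · · ·
    · · · · · · · · · · · ·
    · · · · · · · · · · · ·
    · · · · · · · · · · · ·
    · · · · · · · · · · · ·
    · · · · · · · · · · · ·
    · · · · · · · · · · · ·
    · · · · · · · · · · · ·
T3:
  2·area = 222  (B↔C swapped to make it positive)
  edge (13, 4)→(24, 22): d=(11,18) right/bottom  bias=-1
  edge (24, 22)→(8, 16): d=(-16,-6) top-left  bias=+0
  edge (8, 16)→(13, 4): d=(5,-12) top-left  bias=+0
    (6,2)@(13, 5): e=[11,206,5] → █
    (7,2)@(15, 5): e=[-25,218,29] → ·
    (6,3)@(13, 7): e=[33,174,15] → █
    (7,3)@(15, 7): e=[-3,186,39] → ·
    (5,4)@(11, 9): e=[91,130,1] → █
    (7,4)@(15, 9): e=[19,154,49] → █
    (8,4)@(17, 9): e=[-17,166,73] → ·
    (5,5)@(11, 11): e=[113,98,11] → █
    (8,5)@(17, 11): e=[5,134,83] → █
    (9,5)@(19, 11): e=[-31,146,107] → ·
    (5,6)@(11, 13): e=[135,66,21] → █
    (9,6)@(19, 13): e=[-9,114,117] → ·
  covered (28 px):
    · · · · · · · · · · · ·
    · · · · · · · · · · · ·
    · · · · · · █ · · · · ·
    · · · · · · █ · · · · ·
    · · · · · █ █ █ · · · ·
    · · · · · █ █ █ █ · · ·
    · · · · · █ █ █ █ · · ·
    · · · · █ █ █ █ █ █ · ·
    · · · · · █ █ █ █ █ · ·
    · · · · · · · · █ █ █ ·
    · · · · · · · · · · · █
    · · · · · · · · · · · ·

Z-buffer (winner per pixel, '.' = empty):
  . . 2 . . . . . . . . .
  . . . 2 . . . . . . . .
  . . . . 2 . 3 . . . . .
  . . . . . 2 3 . . . . .
  . . 1 . . 3 3 3 . . . .
  . . 1 . . 3 3 0 3 . . .
  . 1 1 1 . 3 0 0 3 . . .
  . 1 1 1 3 0 0 0 0 3 . .
  . 1 1 1 . 3 0 0 0 3 . .
  1 1 . . . . . 0 0 3 3 .
  . . . . . . . . . 0 . 3
  . . . . . . . . . . . .

Result: 0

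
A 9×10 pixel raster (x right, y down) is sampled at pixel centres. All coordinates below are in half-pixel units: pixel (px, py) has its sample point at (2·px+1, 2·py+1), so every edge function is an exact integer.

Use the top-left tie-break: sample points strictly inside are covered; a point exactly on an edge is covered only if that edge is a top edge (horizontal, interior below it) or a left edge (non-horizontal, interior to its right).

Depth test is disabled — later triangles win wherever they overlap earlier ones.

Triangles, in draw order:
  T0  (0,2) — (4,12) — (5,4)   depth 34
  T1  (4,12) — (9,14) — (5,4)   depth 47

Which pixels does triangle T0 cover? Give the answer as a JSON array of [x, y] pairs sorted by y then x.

T0:
  2·area = 42  (B↔C swapped to make it positive)
  edge (0, 2)→(5, 4): d=(5,2) right/bottom  bias=-1
  edge (5, 4)→(4, 12): d=(-1,8) right/bottom  bias=-1
  edge (4, 12)→(0, 2): d=(-4,-10) top-left  bias=+0
    (0,1)@(1, 3): e=[3,33,6] → █
    (1,1)@(3, 3): e=[-1,17,26] → ·
    (0,2)@(1, 5): e=[13,31,-2] → ·
    (1,2)@(3, 5): e=[9,15,18] → █
    (2,2)@(5, 5): e=[5,-1,38] → ·
    (1,3)@(3, 7): e=[19,13,10] → █
    (2,3)@(5, 7): e=[15,-3,30] → ·
    (1,4)@(3, 9): e=[29,11,2] → █
    (2,4)@(5, 9): e=[25,-5,22] → ·
    (1,5)@(3, 11): e=[39,9,-6] → ·
  covered (4 px):
    · · · · · · · · ·
    █ · · · · · · · ·
    · █ · · · · · · ·
    · █ · · · · · · ·
    · █ · · · · · · ·
    · · · · · · · · ·
    · · · · · · · · ·
    · · · · · · · · ·
    · · · · · · · · ·
    · · · · · · · · ·
T1:
  2·area = 42  (B↔C swapped to make it positive)
  edge (4, 12)→(5, 4): d=(1,-8) top-left  bias=+0
  edge (5, 4)→(9, 14): d=(4,10) right/bottom  bias=-1
  edge (9, 14)→(4, 12): d=(-5,-2) top-left  bias=+0
    (2,2)@(5, 5): e=[1,4,37] → █
    (3,2)@(7, 5): e=[17,-16,41] → ·
    (2,3)@(5, 7): e=[3,12,27] → █
    (3,3)@(7, 7): e=[19,-8,31] → ·
    (2,4)@(5, 9): e=[5,20,17] → █
    (3,4)@(7, 9): e=[21,0,21] → ·  [on edge]
    (2,5)@(5, 11): e=[7,28,7] → █
    (3,5)@(7, 11): e=[23,8,11] → █
    (4,5)@(9, 11): e=[39,-12,15] → ·
    (2,6)@(5, 13): e=[9,36,-3] → ·
    (3,6)@(7, 13): e=[25,16,1] → █
    (4,6)@(9, 13): e=[41,-4,5] → ·
    (5,9)@(11, 19): e=[63,0,-21] → ·  [on edge]
  covered (6 px):
    · · · · · · · · ·
    · · · · · · · · ·
    · · █ · · · · · ·
    · · █ · · · · · ·
    · · █ · · · · · ·
    · · █ █ · · · · ·
    · · · █ · · · · ·
    · · · · · · · · ·
    · · · · · · · · ·
    · · · · · · · · ·

Result: [[0,1],[1,2],[1,3],[1,4]]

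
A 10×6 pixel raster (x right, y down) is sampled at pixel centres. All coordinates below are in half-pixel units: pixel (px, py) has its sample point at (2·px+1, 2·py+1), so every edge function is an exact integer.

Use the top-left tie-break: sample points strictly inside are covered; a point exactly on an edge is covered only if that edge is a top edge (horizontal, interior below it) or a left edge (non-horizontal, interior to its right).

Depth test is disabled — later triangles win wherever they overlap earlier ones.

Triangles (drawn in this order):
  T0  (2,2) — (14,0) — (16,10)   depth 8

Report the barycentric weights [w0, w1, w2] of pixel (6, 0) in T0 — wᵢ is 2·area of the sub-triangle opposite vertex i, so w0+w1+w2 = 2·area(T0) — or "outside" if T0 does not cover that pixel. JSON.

T0:
  2·area = 124
  edge (2, 2)→(14, 0): d=(12,-2) top-left  bias=+0
  edge (14, 0)→(16, 10): d=(2,10) right/bottom  bias=-1
  edge (16, 10)→(2, 2): d=(-14,-8) top-left  bias=+0
    (4,0)@(9, 1): e=[2,52,70] → #
    (5,0)@(11, 1): e=[6,32,86] → #
    (6,0)@(13, 1): e=[10,12,102] → #
    (7,0)@(15, 1): e=[14,-8,118] → ·
    (2,1)@(5, 3): e=[18,96,10] → #
    (3,1)@(7, 3): e=[22,76,26] → #
    (7,1)@(15, 3): e=[38,-4,90] → ·
    (2,2)@(5, 5): e=[42,100,-18] → ·
    (3,2)@(7, 5): e=[46,80,-2] → ·
    (4,2)@(9, 5): e=[50,60,14] → #
    (7,2)@(15, 5): e=[62,0,62] → ·  [on edge]
    (4,3)@(9, 7): e=[74,64,-14] → ·
  covered (15 px):
    · · · · # # # · · ·
    · · # # # # # · · ·
    · · · · # # # · · ·
    · · · · · # # # · ·
    · · · · · · · # · ·
    · · · · · · · · · ·

Result: [12,102,10]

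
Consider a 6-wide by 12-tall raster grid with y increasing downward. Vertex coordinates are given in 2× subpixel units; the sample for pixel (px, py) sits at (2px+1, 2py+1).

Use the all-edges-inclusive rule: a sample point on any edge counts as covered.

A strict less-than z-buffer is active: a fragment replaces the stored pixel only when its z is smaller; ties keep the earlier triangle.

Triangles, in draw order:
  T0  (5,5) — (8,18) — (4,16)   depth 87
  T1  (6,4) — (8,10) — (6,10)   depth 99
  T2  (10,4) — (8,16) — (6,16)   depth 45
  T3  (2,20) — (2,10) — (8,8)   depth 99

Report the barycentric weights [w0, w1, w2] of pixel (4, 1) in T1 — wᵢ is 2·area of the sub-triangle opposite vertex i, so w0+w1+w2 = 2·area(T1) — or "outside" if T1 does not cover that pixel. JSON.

T0:
  2·area = 46
  edge (5, 5)→(8, 18): d=(3,13) inclusive
  edge (8, 18)→(4, 16): d=(-4,-2) inclusive
  edge (4, 16)→(5, 5): d=(1,-11) inclusive
    (2,2)@(5, 5): e=[0,46,0] → #  [on edge]
    (3,2)@(7, 5): e=[-26,50,22] → ·
    (2,3)@(5, 7): e=[6,38,2] → #
    (3,3)@(7, 7): e=[-20,42,24] → ·
    (2,4)@(5, 9): e=[12,30,4] → #
    (3,4)@(7, 9): e=[-14,34,26] → ·
    (2,5)@(5, 11): e=[18,22,6] → #
    (3,5)@(7, 11): e=[-8,26,28] → ·
    (2,6)@(5, 13): e=[24,14,8] → #
    (3,6)@(7, 13): e=[-2,18,30] → ·
    (2,7)@(5, 15): e=[30,6,10] → #
    (3,7)@(7, 15): e=[4,10,32] → #
  covered (8 px):
    · · · · · ·
    · · · · · ·
    · · # · · ·
    · · # · · ·
    · · # · · ·
    · · # · · ·
    · · # · · ·
    · · # # · ·
    · · · # · ·
    · · · · · ·
    · · · · · ·
    · · · · · ·
T1:
  2·area = 12
  edge (6, 4)→(8, 10): d=(2,6) inclusive
  edge (8, 10)→(6, 10): d=(-2,0) inclusive
  edge (6, 10)→(6, 4): d=(0,-6) inclusive
    (2,0)@(5, 1): e=[0,18,-6] → ·  [on edge]
    (3,3)@(7, 7): e=[0,6,6] → #  [on edge]
    (4,3)@(9, 7): e=[-12,6,18] → ·
    (3,4)@(7, 9): e=[4,2,6] → #
    (4,4)@(9, 9): e=[-8,2,18] → ·
    (3,5)@(7, 11): e=[8,-2,6] → ·
    (4,6)@(9, 13): e=[0,-6,18] → ·  [on edge]
    (5,9)@(11, 19): e=[0,-18,30] → ·  [on edge]
  covered (2 px):
    · · · · · ·
    · · · · · ·
    · · · · · ·
    · · · # · ·
    · · · # · ·
    · · · · · ·
    · · · · · ·
    · · · · · ·
    · · · · · ·
    · · · · · ·
    · · · · · ·
    · · · · · ·
T2:
  2·area = 24
  edge (10, 4)→(8, 16): d=(-2,12) inclusive
  edge (8, 16)→(6, 16): d=(-2,0) inclusive
  edge (6, 16)→(10, 4): d=(4,-12) inclusive
    (5,0)@(11, 1): e=[-6,30,0] → ·  [on edge]
    (4,3)@(9, 7): e=[6,18,0] → #  [on edge]
    (5,3)@(11, 7): e=[-18,18,24] → ·
    (4,4)@(9, 9): e=[2,14,8] → #
    (5,4)@(11, 9): e=[-22,14,32] → ·
    (4,5)@(9, 11): e=[-2,10,16] → ·
    (3,6)@(7, 13): e=[18,6,0] → #  [on edge]
    (4,6)@(9, 13): e=[-6,6,24] → ·
    (3,7)@(7, 15): e=[14,2,8] → #
    (4,7)@(9, 15): e=[-10,2,32] → ·
    (3,8)@(7, 17): e=[10,-2,16] → ·
    (2,9)@(5, 19): e=[30,-6,0] → ·  [on edge]
  covered (4 px):
    · · · · · ·
    · · · · · ·
    · · · · · ·
    · · · · # ·
    · · · · # ·
    · · · · · ·
    · · · # · ·
    · · · # · ·
    · · · · · ·
    · · · · · ·
    · · · · · ·
    · · · · · ·
T3:
  2·area = 60
  edge (2, 20)→(2, 10): d=(0,-10) inclusive
  edge (2, 10)→(8, 8): d=(6,-2) inclusive
  edge (8, 8)→(2, 20): d=(-6,12) inclusive
    (5,3)@(11, 7): e=[90,0,-30] → ·  [on edge]
    (2,4)@(5, 9): e=[30,0,30] → #  [on edge]
    (3,4)@(7, 9): e=[50,4,6] → #
    (4,4)@(9, 9): e=[70,8,-18] → ·
    (1,5)@(3, 11): e=[10,8,42] → #
    (3,5)@(7, 11): e=[50,16,-6] → ·
    (1,6)@(3, 13): e=[10,20,30] → #
    (3,6)@(7, 13): e=[50,28,-18] → ·
    (1,7)@(3, 15): e=[10,32,18] → #
    (2,7)@(5, 15): e=[30,36,-6] → ·
    (1,8)@(3, 17): e=[10,44,6] → #
    (2,8)@(5, 17): e=[30,48,-18] → ·
  covered (8 px):
    · · · · · ·
    · · · · · ·
    · · · · · ·
    · · · · · ·
    · · # # · ·
    · # # · · ·
    · # # · · ·
    · # · · · ·
    · # · · · ·
    · · · · · ·
    · · · · · ·
    · · · · · ·

Answer: "outside"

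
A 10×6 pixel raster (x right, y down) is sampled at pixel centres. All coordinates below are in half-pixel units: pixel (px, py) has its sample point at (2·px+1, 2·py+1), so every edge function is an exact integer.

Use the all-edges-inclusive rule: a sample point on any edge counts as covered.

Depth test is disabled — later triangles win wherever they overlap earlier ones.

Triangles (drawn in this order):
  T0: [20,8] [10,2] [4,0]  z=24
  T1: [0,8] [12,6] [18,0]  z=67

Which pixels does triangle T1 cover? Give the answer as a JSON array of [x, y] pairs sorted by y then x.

T0:
  2·area = 16  (B↔C swapped to make it positive)
  edge (20, 8)→(4, 0): d=(-16,-8) inclusive
  edge (4, 0)→(10, 2): d=(6,2) inclusive
  edge (10, 2)→(20, 8): d=(10,6) inclusive
    (3,0)@(7, 1): e=[8,0,8] → #  [on edge]
    (4,0)@(9, 1): e=[24,-4,-4] → ·
    (3,1)@(7, 3): e=[-24,12,28] → ·
    (5,1)@(11, 3): e=[8,4,4] → #
    (6,1)@(13, 3): e=[24,0,-8] → ·  [on edge]
    (5,2)@(11, 5): e=[-24,16,24] → ·
    (7,2)@(15, 5): e=[8,8,0] → #  [on edge]
    (8,2)@(17, 5): e=[24,4,-12] → ·
    (9,2)@(19, 5): e=[40,0,-24] → ·  [on edge]
    (7,3)@(15, 7): e=[-24,20,20] → ·
  covered (3 px):
    · · · # · · · · · ·
    · · · · · # · · · ·
    · · · · · · · # · ·
    · · · · · · · · · ·
    · · · · · · · · · ·
    · · · · · · · · · ·
T1:
  2·area = 60  (B↔C swapped to make it positive)
  edge (0, 8)→(18, 0): d=(18,-8) inclusive
  edge (18, 0)→(12, 6): d=(-6,6) inclusive
  edge (12, 6)→(0, 8): d=(-12,2) inclusive
    (8,0)@(17, 1): e=[10,0,50] → #  [on edge]
    (9,0)@(19, 1): e=[26,-12,46] → ·
    (6,1)@(13, 3): e=[14,12,34] → #
    (7,1)@(15, 3): e=[30,0,30] → #  [on edge]
    (8,1)@(17, 3): e=[46,-12,26] → ·
    (3,2)@(7, 5): e=[2,36,22] → #
    (4,2)@(9, 5): e=[18,24,18] → #
    (5,2)@(11, 5): e=[34,12,14] → #
    (6,2)@(13, 5): e=[50,0,10] → #  [on edge]
    (7,2)@(15, 5): e=[66,-12,6] → ·
    (1,3)@(3, 7): e=[6,48,6] → #
    (2,3)@(5, 7): e=[22,36,2] → #
    (5,3)@(11, 7): e=[70,0,-10] → ·  [on edge]
    (4,4)@(9, 9): e=[90,0,-30] → ·  [on edge]
    (3,5)@(7, 11): e=[110,0,-50] → ·  [on edge]
  covered (9 px):
    · · · · · · · · # ·
    · · · · · · # # · ·
    · · · # # # # · · ·
    · # # · · · · · · ·
    · · · · · · · · · ·
    · · · · · · · · · ·

Result: [[8,0],[6,1],[7,1],[3,2],[4,2],[5,2],[6,2],[1,3],[2,3]]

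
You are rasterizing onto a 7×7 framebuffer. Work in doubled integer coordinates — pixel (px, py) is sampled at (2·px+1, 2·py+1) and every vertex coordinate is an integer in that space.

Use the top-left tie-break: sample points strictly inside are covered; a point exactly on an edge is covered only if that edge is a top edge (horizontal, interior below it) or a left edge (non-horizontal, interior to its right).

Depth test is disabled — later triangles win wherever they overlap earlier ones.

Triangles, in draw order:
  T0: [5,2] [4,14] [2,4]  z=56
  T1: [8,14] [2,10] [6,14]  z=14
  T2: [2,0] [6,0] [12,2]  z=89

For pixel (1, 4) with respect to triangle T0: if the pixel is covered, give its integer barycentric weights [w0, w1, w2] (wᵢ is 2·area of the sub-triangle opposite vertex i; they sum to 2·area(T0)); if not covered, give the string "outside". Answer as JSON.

T0:
  2·area = 34
  edge (5, 2)→(4, 14): d=(-1,12) right/bottom  bias=-1
  edge (4, 14)→(2, 4): d=(-2,-10) top-left  bias=+0
  edge (2, 4)→(5, 2): d=(3,-2) top-left  bias=+0
    (1,2)@(3, 5): e=[21,8,5] → X
    (2,2)@(5, 5): e=[-3,28,9] → .
    (1,3)@(3, 7): e=[19,4,11] → X
    (2,3)@(5, 7): e=[-5,24,15] → .
    (1,4)@(3, 9): e=[17,0,17] → X  [on edge]
    (2,4)@(5, 9): e=[-7,20,21] → .
    (1,5)@(3, 11): e=[15,-4,23] → .
  covered (3 px):
    . . . . . . .
    . . . . . . .
    . X . . . . .
    . X . . . . .
    . X . . . . .
    . . . . . . .
    . . . . . . .
T1:
  2·area = 8  (B↔C swapped to make it positive)
  edge (8, 14)→(6, 14): d=(-2,0) right/bottom  bias=-1
  edge (6, 14)→(2, 10): d=(-4,-4) top-left  bias=+0
  edge (2, 10)→(8, 14): d=(6,4) right/bottom  bias=-1
    (0,4)@(1, 9): e=[10,0,-2] → .  [on edge]
    (1,5)@(3, 11): e=[6,0,2] → X  [on edge]
    (2,5)@(5, 11): e=[6,8,-6] → .
    (1,6)@(3, 13): e=[2,-8,14] → .
    (2,6)@(5, 13): e=[2,0,6] → X  [on edge]
    (3,6)@(7, 13): e=[2,8,-2] → .
  covered (2 px):
    . . . . . . .
    . . . . . . .
    . . . . . . .
    . . . . . . .
    . . . . . . .
    . X . . . . .
    . . X . . . .
T2:
  2·area = 8
  edge (2, 0)→(6, 0): d=(4,0) top-left  bias=+0
  edge (6, 0)→(12, 2): d=(6,2) right/bottom  bias=-1
  edge (12, 2)→(2, 0): d=(-10,-2) top-left  bias=+0
    (3,0)@(7, 1): e=[4,4,0] → X  [on edge]
    (4,0)@(9, 1): e=[4,0,4] → .  [on edge]
    (3,1)@(7, 3): e=[12,16,-20] → .
  covered (1 px):
    . . . X . . .
    . . . . . . .
    . . . . . . .
    . . . . . . .
    . . . . . . .
    . . . . . . .
    . . . . . . .

Final: [0,17,17]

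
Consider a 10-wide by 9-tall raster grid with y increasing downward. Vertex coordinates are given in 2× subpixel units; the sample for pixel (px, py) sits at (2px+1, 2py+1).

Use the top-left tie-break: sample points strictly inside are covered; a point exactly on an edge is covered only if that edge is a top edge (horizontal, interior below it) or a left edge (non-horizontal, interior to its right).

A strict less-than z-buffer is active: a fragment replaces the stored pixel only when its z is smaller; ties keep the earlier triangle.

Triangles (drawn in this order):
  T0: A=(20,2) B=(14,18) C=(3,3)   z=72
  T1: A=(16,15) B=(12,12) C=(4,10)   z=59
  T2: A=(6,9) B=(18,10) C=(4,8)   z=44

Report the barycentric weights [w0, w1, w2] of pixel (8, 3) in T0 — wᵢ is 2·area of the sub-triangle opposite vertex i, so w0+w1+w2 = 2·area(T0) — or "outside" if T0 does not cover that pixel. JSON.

T0:
  2·area = 266
  edge (20, 2)→(14, 18): d=(-6,16) right/bottom  bias=-1
  edge (14, 18)→(3, 3): d=(-11,-15) top-left  bias=+0
  edge (3, 3)→(20, 2): d=(17,-1) top-left  bias=+0
    (1,1)@(3, 3): e=[266,0,0] → X  [on edge]
    (2,1)@(5, 3): e=[234,30,2] → X
    (3,1)@(7, 3): e=[202,60,4] → X
    (4,1)@(9, 3): e=[170,90,6] → X
    (5,1)@(11, 3): e=[138,120,8] → X
    (6,1)@(13, 3): e=[106,150,10] → X
    (7,1)@(15, 3): e=[74,180,12] → X
    (8,1)@(17, 3): e=[42,210,14] → X
    (9,1)@(19, 3): e=[10,240,16] → X
    (1,2)@(3, 5): e=[254,-22,34] → .
    (2,2)@(5, 5): e=[222,8,36] → X
    (9,2)@(19, 5): e=[-2,218,50] → .
  covered (36 px):
    . . . . . . . . . .
    . X X X X X X X X X
    . . X X X X X X X .
    . . . X X X X X X .
    . . . . X X X X X .
    . . . . X X X X . .
    . . . . . X X X . .
    . . . . . . X X . .
    . . . . . . . . . .
T1:
  2·area = 16  (B↔C swapped to make it positive)
  edge (16, 15)→(4, 10): d=(-12,-5) top-left  bias=+0
  edge (4, 10)→(12, 12): d=(8,2) right/bottom  bias=-1
  edge (12, 12)→(16, 15): d=(4,3) right/bottom  bias=-1
    (3,5)@(7, 11): e=[3,2,11] → X
    (4,5)@(9, 11): e=[13,-2,5] → .
    (3,6)@(7, 13): e=[-21,18,19] → .
    (6,6)@(13, 13): e=[9,6,1] → X
    (7,6)@(15, 13): e=[19,2,-5] → .
    (6,7)@(13, 15): e=[-15,22,9] → .
  covered (2 px):
    . . . . . . . . . .
    . . . . . . . . . .
    . . . . . . . . . .
    . . . . . . . . . .
    . . . . . . . . . .
    . . . X . . . . . .
    . . . . . . X . . .
    . . . . . . . . . .
    . . . . . . . . . .
T2:
  2·area = 10  (B↔C swapped to make it positive)
  edge (6, 9)→(4, 8): d=(-2,-1) top-left  bias=+0
  edge (4, 8)→(18, 10): d=(14,2) right/bottom  bias=-1
  edge (18, 10)→(6, 9): d=(-12,-1) top-left  bias=+0
    (3,4)@(7, 9): e=[1,8,1] → X
    (4,4)@(9, 9): e=[3,4,3] → X
    (5,4)@(11, 9): e=[5,0,5] → .  [on edge]
    (3,5)@(7, 11): e=[-3,36,-23] → .
    (4,5)@(9, 11): e=[-1,32,-21] → .
  covered (2 px):
    . . . . . . . . . .
    . . . . . . . . . .
    . . . . . . . . . .
    . . . . . . . . . .
    . . . X X . . . . .
    . . . . . . . . . .
    . . . . . . . . . .
    . . . . . . . . . .
    . . . . . . . . . .

Answer: [166,82,18]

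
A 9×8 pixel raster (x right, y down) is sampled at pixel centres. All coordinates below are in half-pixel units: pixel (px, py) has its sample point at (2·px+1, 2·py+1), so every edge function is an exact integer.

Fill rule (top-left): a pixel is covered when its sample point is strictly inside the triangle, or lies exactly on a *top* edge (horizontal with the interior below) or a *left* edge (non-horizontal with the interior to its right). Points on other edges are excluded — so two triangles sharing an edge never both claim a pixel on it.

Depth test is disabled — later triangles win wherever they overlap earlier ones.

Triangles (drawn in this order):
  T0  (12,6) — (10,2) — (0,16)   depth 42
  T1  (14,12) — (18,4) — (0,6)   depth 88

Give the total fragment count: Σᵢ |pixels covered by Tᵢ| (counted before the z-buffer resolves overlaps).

T0:
  2·area = 68  (B↔C swapped to make it positive)
  edge (12, 6)→(0, 16): d=(-12,10) right/bottom  bias=-1
  edge (0, 16)→(10, 2): d=(10,-14) top-left  bias=+0
  edge (10, 2)→(12, 6): d=(2,4) right/bottom  bias=-1
    (4,2)@(9, 5): e=[42,16,10] → █
    (5,2)@(11, 5): e=[22,44,2] → █
    (6,2)@(13, 5): e=[2,72,-6] → ·
    (3,3)@(7, 7): e=[38,8,22] → █
    (5,3)@(11, 7): e=[-2,64,6] → ·
    (2,4)@(5, 9): e=[34,0,34] → █  [on edge]
    (4,4)@(9, 9): e=[-6,56,18] → ·
    (2,5)@(5, 11): e=[10,20,38] → █
    (3,5)@(7, 11): e=[-10,48,30] → ·
    (1,6)@(3, 13): e=[6,12,50] → █
    (2,6)@(5, 13): e=[-14,40,42] → ·
    (0,7)@(1, 15): e=[2,4,62] → █
  covered (9 px):
    · · · · · · · · ·
    · · · · · · · · ·
    · · · · █ █ · · ·
    · · · █ █ · · · ·
    · · █ █ · · · · ·
    · · █ · · · · · ·
    · █ · · · · · · ·
    █ · · · · · · · ·
T1:
  2·area = 136  (B↔C swapped to make it positive)
  edge (14, 12)→(0, 6): d=(-14,-6) top-left  bias=+0
  edge (0, 6)→(18, 4): d=(18,-2) top-left  bias=+0
  edge (18, 4)→(14, 12): d=(-4,8) right/bottom  bias=-1
    (4,2)@(9, 5): e=[68,0,68] → █  [on edge]
    (5,2)@(11, 5): e=[80,4,52] → █
    (6,2)@(13, 5): e=[92,8,36] → █
    (7,2)@(15, 5): e=[104,12,20] → █
    (8,2)@(17, 5): e=[116,16,4] → █
    (1,3)@(3, 7): e=[4,24,108] → █
    (2,3)@(5, 7): e=[16,28,92] → █
    (3,3)@(7, 7): e=[28,32,76] → █
    (8,3)@(17, 7): e=[88,52,-4] → ·
    (1,4)@(3, 9): e=[-24,60,100] → ·
    (2,4)@(5, 9): e=[-12,64,84] → ·
    (3,4)@(7, 9): e=[0,68,68] → █  [on edge]
  covered (18 px):
    · · · · · · · · ·
    · · · · · · · · ·
    · · · · █ █ █ █ █
    · █ █ █ █ █ █ █ ·
    · · · █ █ █ █ █ ·
    · · · · · · █ · ·
    · · · · · · · · ·
    · · · · · · · · ·

Result: 27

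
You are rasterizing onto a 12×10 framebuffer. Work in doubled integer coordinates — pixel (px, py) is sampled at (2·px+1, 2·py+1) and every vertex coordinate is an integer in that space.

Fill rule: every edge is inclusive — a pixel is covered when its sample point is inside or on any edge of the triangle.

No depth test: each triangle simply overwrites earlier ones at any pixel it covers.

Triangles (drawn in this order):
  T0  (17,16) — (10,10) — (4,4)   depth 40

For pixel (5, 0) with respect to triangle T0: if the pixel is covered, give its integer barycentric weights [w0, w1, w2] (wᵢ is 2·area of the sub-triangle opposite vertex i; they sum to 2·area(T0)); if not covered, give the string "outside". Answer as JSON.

T0:
  2·area = 6
  edge (17, 16)→(10, 10): d=(-7,-6) inclusive
  edge (10, 10)→(4, 4): d=(-6,-6) inclusive
  edge (4, 4)→(17, 16): d=(13,12) inclusive
    (0,0)@(1, 1): e=[9,0,-3] → .  [on edge]
    (1,1)@(3, 3): e=[7,0,-1] → .  [on edge]
    (2,2)@(5, 5): e=[5,0,1] → X  [on edge]
    (3,2)@(7, 5): e=[17,12,-23] → .
    (2,3)@(5, 7): e=[-9,-12,27] → .
    (3,3)@(7, 7): e=[3,0,3] → X  [on edge]
    (4,3)@(9, 7): e=[15,12,-21] → .
    (3,4)@(7, 9): e=[-11,-12,29] → .
    (4,4)@(9, 9): e=[1,0,5] → X  [on edge]
    (5,4)@(11, 9): e=[13,12,-19] → .
    (4,5)@(9, 11): e=[-13,-12,31] → .
    (5,5)@(11, 11): e=[-1,0,7] → .  [on edge]
    (6,6)@(13, 13): e=[-3,0,9] → .  [on edge]
    (7,7)@(15, 15): e=[-5,0,11] → .  [on edge]
    (8,8)@(17, 17): e=[-7,0,13] → .  [on edge]
    (9,9)@(19, 19): e=[-9,0,15] → .  [on edge]
  covered (3 px):
    . . . . . . . . . . . .
    . . . . . . . . . . . .
    . . X . . . . . . . . .
    . . . X . . . . . . . .
    . . . . X . . . . . . .
    . . . . . . . . . . . .
    . . . . . . . . . . . .
    . . . . . . . . . . . .
    . . . . . . . . . . . .
    . . . . . . . . . . . .

Result: "outside"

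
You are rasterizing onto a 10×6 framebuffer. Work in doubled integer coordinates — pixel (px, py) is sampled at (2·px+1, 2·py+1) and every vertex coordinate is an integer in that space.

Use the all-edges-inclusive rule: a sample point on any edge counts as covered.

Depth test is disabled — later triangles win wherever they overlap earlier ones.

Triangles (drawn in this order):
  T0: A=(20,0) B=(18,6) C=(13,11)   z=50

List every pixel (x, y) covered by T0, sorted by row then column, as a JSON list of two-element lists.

T0:
  2·area = 20
  edge (20, 0)→(18, 6): d=(-2,6) inclusive
  edge (18, 6)→(13, 11): d=(-5,5) inclusive
  edge (13, 11)→(20, 0): d=(7,-11) inclusive
    (9,1)@(19, 3): e=[0,10,10] → █  [on edge]
    (8,2)@(17, 5): e=[8,10,2] → █
    (9,2)@(19, 5): e=[-4,0,24] → ·  [on edge]
    (8,3)@(17, 7): e=[4,0,16] → █  [on edge]
    (9,3)@(19, 7): e=[-8,-10,38] → ·
    (7,4)@(15, 9): e=[12,0,8] → █  [on edge]
    (8,4)@(17, 9): e=[0,-10,30] → ·  [on edge]
    (6,5)@(13, 11): e=[20,0,0] → █  [on edge]
    (7,5)@(15, 11): e=[8,-10,22] → ·
  covered (5 px):
    · · · · · · · · · ·
    · · · · · · · · · █
    · · · · · · · · █ ·
    · · · · · · · · █ ·
    · · · · · · · █ · ·
    · · · · · · █ · · ·

Answer: [[9,1],[8,2],[8,3],[7,4],[6,5]]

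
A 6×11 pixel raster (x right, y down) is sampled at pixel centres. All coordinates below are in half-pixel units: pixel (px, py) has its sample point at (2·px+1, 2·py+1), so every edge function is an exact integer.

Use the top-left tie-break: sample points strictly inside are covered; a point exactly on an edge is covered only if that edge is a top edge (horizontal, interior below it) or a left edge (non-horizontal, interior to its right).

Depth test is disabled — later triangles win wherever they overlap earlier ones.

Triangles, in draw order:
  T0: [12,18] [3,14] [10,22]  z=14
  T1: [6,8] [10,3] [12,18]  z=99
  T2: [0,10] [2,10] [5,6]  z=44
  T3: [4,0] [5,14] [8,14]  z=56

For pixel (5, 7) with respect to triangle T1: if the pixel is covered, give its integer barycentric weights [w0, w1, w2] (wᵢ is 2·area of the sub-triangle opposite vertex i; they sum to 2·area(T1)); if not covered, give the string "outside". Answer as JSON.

T0:
  2·area = 44  (B↔C swapped to make it positive)
  edge (12, 18)→(10, 22): d=(-2,4) right/bottom  bias=-1
  edge (10, 22)→(3, 14): d=(-7,-8) top-left  bias=+0
  edge (3, 14)→(12, 18): d=(9,4) right/bottom  bias=-1
    (2,7)@(5, 15): e=[34,9,1] → X
    (3,7)@(7, 15): e=[26,25,-7] → .
    (2,8)@(5, 17): e=[30,-5,19] → .
    (3,8)@(7, 17): e=[22,11,11] → X
    (4,8)@(9, 17): e=[14,27,3] → X
    (5,8)@(11, 17): e=[6,43,-5] → .
    (3,9)@(7, 19): e=[18,-3,29] → .
    (4,9)@(9, 19): e=[10,13,21] → X
    (5,9)@(11, 19): e=[2,29,13] → X
    (4,10)@(9, 21): e=[6,-1,39] → .
    (5,10)@(11, 21): e=[-2,15,31] → .
  covered (5 px):
    . . . . . .
    . . . . . .
    . . . . . .
    . . . . . .
    . . . . . .
    . . . . . .
    . . . . . .
    . . X . . .
    . . . X X .
    . . . . X X
    . . . . . .
T1:
  2·area = 70
  edge (6, 8)→(10, 3): d=(4,-5) top-left  bias=+0
  edge (10, 3)→(12, 18): d=(2,15) right/bottom  bias=-1
  edge (12, 18)→(6, 8): d=(-6,-10) top-left  bias=+0
    (1,1)@(3, 3): e=[-35,105,0] → .  [on edge]
    (4,2)@(9, 5): e=[3,19,48] → X
    (5,2)@(11, 5): e=[13,-11,68] → .
    (3,3)@(7, 7): e=[1,53,16] → X
    (5,3)@(11, 7): e=[21,-7,56] → .
    (3,4)@(7, 9): e=[9,57,4] → X
    (5,4)@(11, 9): e=[29,-3,44] → .
    (3,5)@(7, 11): e=[17,61,-8] → .
    (4,5)@(9, 11): e=[27,31,12] → X
    (5,5)@(11, 11): e=[37,1,32] → X
    (4,6)@(9, 13): e=[35,35,0] → X  [on edge]
    (4,7)@(9, 15): e=[43,39,-12] → .
  covered (10 px):
    . . . . . .
    . . . . . .
    . . . . X .
    . . . X X .
    . . . X X .
    . . . . X X
    . . . . X X
    . . . . . X
    . . . . . .
    . . . . . .
    . . . . . .
T2:
  2·area = 8  (B↔C swapped to make it positive)
  edge (0, 10)→(5, 6): d=(5,-4) top-left  bias=+0
  edge (5, 6)→(2, 10): d=(-3,4) right/bottom  bias=-1
  edge (2, 10)→(0, 10): d=(-2,0) right/bottom  bias=-1
  covered (0 px):
    . . . . . .
    . . . . . .
    . . . . . .
    . . . . . .
    . . . . . .
    . . . . . .
    . . . . . .
    . . . . . .
    . . . . . .
    . . . . . .
    . . . . . .
T3:
  2·area = 42  (B↔C swapped to make it positive)
  edge (4, 0)→(8, 14): d=(4,14) right/bottom  bias=-1
  edge (8, 14)→(5, 14): d=(-3,0) right/bottom  bias=-1
  edge (5, 14)→(4, 0): d=(-1,-14) top-left  bias=+0
    (2,2)@(5, 5): e=[6,27,9] → X
    (3,2)@(7, 5): e=[-22,27,37] → .
    (2,3)@(5, 7): e=[14,21,7] → X
    (3,3)@(7, 7): e=[-14,21,35] → .
    (2,4)@(5, 9): e=[22,15,5] → X
    (3,4)@(7, 9): e=[-6,15,33] → .
    (2,5)@(5, 11): e=[30,9,3] → X
    (3,5)@(7, 11): e=[2,9,31] → X
    (4,5)@(9, 11): e=[-26,9,59] → .
    (2,6)@(5, 13): e=[38,3,1] → X
    (4,6)@(9, 13): e=[-18,3,57] → .
    (2,7)@(5, 15): e=[46,-3,-1] → .
  covered (7 px):
    . . . . . .
    . . . . . .
    . . X . . .
    . . X . . .
    . . X . . .
    . . X X . .
    . . X X . .
    . . . . . .
    . . . . . .
    . . . . . .
    . . . . . .

Final: [9,8,53]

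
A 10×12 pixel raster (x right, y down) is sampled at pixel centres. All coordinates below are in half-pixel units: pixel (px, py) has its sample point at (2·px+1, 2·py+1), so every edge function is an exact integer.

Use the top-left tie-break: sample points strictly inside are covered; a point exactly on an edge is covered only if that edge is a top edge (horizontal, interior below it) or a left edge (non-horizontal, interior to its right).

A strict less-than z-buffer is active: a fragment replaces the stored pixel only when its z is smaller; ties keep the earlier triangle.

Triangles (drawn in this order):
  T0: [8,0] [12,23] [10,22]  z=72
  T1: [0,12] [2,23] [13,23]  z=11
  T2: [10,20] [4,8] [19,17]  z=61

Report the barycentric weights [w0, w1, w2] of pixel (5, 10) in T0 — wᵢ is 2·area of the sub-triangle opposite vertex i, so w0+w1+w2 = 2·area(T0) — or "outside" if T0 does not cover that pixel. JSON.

T0:
  2·area = 42
  edge (8, 0)→(12, 23): d=(4,23) right/bottom  bias=-1
  edge (12, 23)→(10, 22): d=(-2,-1) top-left  bias=+0
  edge (10, 22)→(8, 0): d=(-2,-22) top-left  bias=+0
    (4,3)@(9, 7): e=[5,29,8] → X
    (5,3)@(11, 7): e=[-41,31,52] → .
    (4,4)@(9, 9): e=[13,25,4] → X
    (5,4)@(11, 9): e=[-33,27,48] → .
    (4,5)@(9, 11): e=[21,21,0] → X  [on edge]
    (5,5)@(11, 11): e=[-25,23,44] → .
    (4,6)@(9, 13): e=[29,17,-4] → .
    (5,9)@(11, 19): e=[7,7,28] → X
    (6,9)@(13, 19): e=[-39,9,72] → .
    (5,10)@(11, 21): e=[15,3,24] → X
    (6,10)@(13, 21): e=[-31,5,68] → .
    (5,11)@(11, 23): e=[23,-1,20] → .
  covered (5 px):
    . . . . . . . . . .
    . . . . . . . . . .
    . . . . . . . . . .
    . . . . X . . . . .
    . . . . X . . . . .
    . . . . X . . . . .
    . . . . . . . . . .
    . . . . . . . . . .
    . . . . . . . . . .
    . . . . . X . . . .
    . . . . . X . . . .
    . . . . . . . . . .
T1:
  2·area = 121  (B↔C swapped to make it positive)
  edge (0, 12)→(13, 23): d=(13,11) right/bottom  bias=-1
  edge (13, 23)→(2, 23): d=(-11,0) right/bottom  bias=-1
  edge (2, 23)→(0, 12): d=(-2,-11) top-left  bias=+0
    (0,6)@(1, 13): e=[2,110,9] → X
    (1,6)@(3, 13): e=[-20,110,31] → .
    (0,7)@(1, 15): e=[28,88,5] → X
    (1,7)@(3, 15): e=[6,88,27] → X
    (2,7)@(5, 15): e=[-16,88,49] → .
    (0,8)@(1, 17): e=[54,66,1] → X
    (2,8)@(5, 17): e=[10,66,45] → X
    (3,8)@(7, 17): e=[-12,66,67] → .
    (0,9)@(1, 19): e=[80,44,-3] → .
    (1,9)@(3, 19): e=[58,44,19] → X
    (3,9)@(7, 19): e=[14,44,63] → X
    (4,9)@(9, 19): e=[-8,44,85] → .
    (0,11)@(1, 23): e=[132,0,-11] → .  [on edge]
    (1,11)@(3, 23): e=[110,0,11] → .  [on edge]
    (2,11)@(5, 23): e=[88,0,33] → .  [on edge]
    (3,11)@(7, 23): e=[66,0,55] → .  [on edge]
    (4,11)@(9, 23): e=[44,0,77] → .  [on edge]
    (5,11)@(11, 23): e=[22,0,99] → .  [on edge]
    (6,11)@(13, 23): e=[0,0,121] → .  [on edge]
    (7,11)@(15, 23): e=[-22,0,143] → .  [on edge]
    (8,11)@(17, 23): e=[-44,0,165] → .  [on edge]
    (9,11)@(19, 23): e=[-66,0,187] → .  [on edge]
  covered (13 px):
    . . . . . . . . . .
    . . . . . . . . . .
    . . . . . . . . . .
    . . . . . . . . . .
    . . . . . . . . . .
    . . . . . . . . . .
    X . . . . . . . . .
    X X . . . . . . . .
    X X X . . . . . . .
    . X X X . . . . . .
    . X X X X . . . . .
    . . . . . . . . . .
T2:
  2·area = 126
  edge (10, 20)→(4, 8): d=(-6,-12) top-left  bias=+0
  edge (4, 8)→(19, 17): d=(15,9) right/bottom  bias=-1
  edge (19, 17)→(10, 20): d=(-9,3) right/bottom  bias=-1
    (2,4)@(5, 9): e=[6,6,114] → X
    (3,4)@(7, 9): e=[30,-12,108] → .
    (2,5)@(5, 11): e=[-6,36,96] → .
    (3,5)@(7, 11): e=[18,18,90] → X
    (4,5)@(9, 11): e=[42,0,84] → .  [on edge]
    (3,6)@(7, 13): e=[6,48,72] → X
    (4,6)@(9, 13): e=[30,30,66] → X
    (5,6)@(11, 13): e=[54,12,60] → X
    (6,6)@(13, 13): e=[78,-6,54] → .
    (3,7)@(7, 15): e=[-6,78,54] → .
    (4,7)@(9, 15): e=[18,60,48] → X
    (6,7)@(13, 15): e=[66,24,36] → X
    (9,8)@(19, 17): e=[126,0,0] → .  [on edge]
    (6,9)@(13, 19): e=[42,84,0] → .  [on edge]
    (3,10)@(7, 21): e=[-42,168,0] → .  [on edge]
    (0,11)@(1, 23): e=[-126,252,0] → .  [on edge]
  covered (15 px):
    . . . . . . . . . .
    . . . . . . . . . .
    . . . . . . . . . .
    . . . . . . . . . .
    . . X . . . . . . .
    . . . X . . . . . .
    . . . X X X . . . .
    . . . . X X X X . .
    . . . . X X X X X .
    . . . . . X . . . .
    . . . . . . . . . .
    . . . . . . . . . .

Answer: [3,24,15]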